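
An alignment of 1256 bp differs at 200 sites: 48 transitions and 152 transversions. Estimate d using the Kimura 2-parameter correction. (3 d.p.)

P = 48/1256 ≈ 0.038217 and Q = 152/1256 ≈ 0.121019.
Under the Kimura two-parameter model, d = −½ ln(1 − 2P − Q) − ¼ ln(1 − 2Q).
1 − 2P − Q = 0.802547, giving −½ ln(0.802547) = 0.109982.
1 − 2Q = 0.757962, giving −¼ ln(0.757962) = 0.069281.
d = 0.109982 + 0.069281 = 0.179263.

0.179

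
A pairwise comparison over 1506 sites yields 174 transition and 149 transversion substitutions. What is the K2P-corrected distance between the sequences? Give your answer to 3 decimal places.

0.255

P = 174/1506 ≈ 0.115538 and Q = 149/1506 ≈ 0.098938.
Under the Kimura two-parameter model, d = −½ ln(1 − 2P − Q) − ¼ ln(1 − 2Q).
1 − 2P − Q = 0.669986, giving −½ ln(0.669986) = 0.200249.
1 − 2Q = 0.802124, giving −¼ ln(0.802124) = 0.055123.
d = 0.200249 + 0.055123 = 0.255372.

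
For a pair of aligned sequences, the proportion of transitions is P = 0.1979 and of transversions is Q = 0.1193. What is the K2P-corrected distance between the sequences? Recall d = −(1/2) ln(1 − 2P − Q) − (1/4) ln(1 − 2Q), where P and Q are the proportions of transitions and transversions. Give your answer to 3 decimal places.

Under the Kimura two-parameter model, d = −½ ln(1 − 2P − Q) − ¼ ln(1 − 2Q).
1 − 2P − Q = 0.4849, giving −½ ln(0.4849) = 0.361906.
1 − 2Q = 0.7614, giving −¼ ln(0.7614) = 0.068149.
d = 0.361906 + 0.068149 = 0.430055.

0.430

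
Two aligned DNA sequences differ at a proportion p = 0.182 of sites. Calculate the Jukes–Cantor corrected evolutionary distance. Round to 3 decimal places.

0.208

d = −(3/4) ln(1 − 4p/3) = −0.75 ln(1 − 0.242667) = −0.75 ln(0.757333)
  = −0.75 × (-0.277952) = 0.208464 substitutions/site.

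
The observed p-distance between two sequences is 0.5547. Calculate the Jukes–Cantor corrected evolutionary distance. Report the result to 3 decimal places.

d = −(3/4) ln(1 − 4p/3) = −0.75 ln(1 − 0.7396) = −0.75 ln(0.2604)
  = −0.75 × (-1.345536) = 1.009152 substitutions/site.

1.009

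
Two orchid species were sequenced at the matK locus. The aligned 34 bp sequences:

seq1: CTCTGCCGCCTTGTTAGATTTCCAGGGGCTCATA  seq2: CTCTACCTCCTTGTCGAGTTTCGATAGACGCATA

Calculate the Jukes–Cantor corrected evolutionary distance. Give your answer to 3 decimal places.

0.423

The sequences differ at 11 of 34 sites, so p = 11/34 ≈ 0.323529.
d = −(3/4) ln(1 − 4p/3) = −0.75 ln(1 − 0.431372) = −0.75 ln(0.568628)
  = −0.75 × (-0.564529) = 0.423397 substitutions/site.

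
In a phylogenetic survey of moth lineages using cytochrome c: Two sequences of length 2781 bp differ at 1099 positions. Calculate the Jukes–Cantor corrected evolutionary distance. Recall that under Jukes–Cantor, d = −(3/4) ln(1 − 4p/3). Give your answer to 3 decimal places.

p = 1099/2781 ≈ 0.395182.
d = −(3/4) ln(1 − 4p/3) = −0.75 ln(1 − 0.526909) = −0.75 ln(0.473091)
  = −0.75 × (-0.748468) = 0.561351 substitutions/site.

0.561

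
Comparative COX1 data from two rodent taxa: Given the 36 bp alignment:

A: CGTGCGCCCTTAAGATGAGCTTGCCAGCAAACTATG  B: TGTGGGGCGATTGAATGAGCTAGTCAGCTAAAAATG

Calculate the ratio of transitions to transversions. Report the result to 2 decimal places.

Transitions are A↔G and C↔T; transversions are all other mismatches.
Transitions: 4. Transversions: 9.
R = 4/9 = 0.444444… ≈ 0.44 (to 2 d.p.).

0.44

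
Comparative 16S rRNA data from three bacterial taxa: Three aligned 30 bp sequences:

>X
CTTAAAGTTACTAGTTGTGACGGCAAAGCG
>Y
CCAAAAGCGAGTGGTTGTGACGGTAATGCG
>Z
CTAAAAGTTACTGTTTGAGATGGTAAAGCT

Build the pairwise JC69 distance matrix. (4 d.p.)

X–Y: 8/30 sites differ → p ≈ 0.266667, d = −0.75 ln(1 − 0.355556) = 0.329526 ≈ 0.3295.
X–Z: 7/30 sites differ → p ≈ 0.233333, d = −0.75 ln(1 − 0.311111) = 0.279506 ≈ 0.2795.
Y–Z: 9/30 sites differ → p = 0.3, d = −0.75 ln(1 − 0.4) = 0.383119 ≈ 0.3831.

d(X,Y) = 0.3295, d(X,Z) = 0.2795, d(Y,Z) = 0.3831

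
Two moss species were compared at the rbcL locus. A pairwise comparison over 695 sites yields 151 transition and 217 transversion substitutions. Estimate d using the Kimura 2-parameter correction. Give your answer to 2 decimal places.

P = 151/695 ≈ 0.217266 and Q = 217/695 ≈ 0.31223.
Under the Kimura two-parameter model, d = −½ ln(1 − 2P − Q) − ¼ ln(1 − 2Q).
1 − 2P − Q = 0.253238, giving −½ ln(0.253238) = 0.686713.
1 − 2Q = 0.37554, giving −¼ ln(0.37554) = 0.244848.
d = 0.686713 + 0.244848 = 0.931561.

0.93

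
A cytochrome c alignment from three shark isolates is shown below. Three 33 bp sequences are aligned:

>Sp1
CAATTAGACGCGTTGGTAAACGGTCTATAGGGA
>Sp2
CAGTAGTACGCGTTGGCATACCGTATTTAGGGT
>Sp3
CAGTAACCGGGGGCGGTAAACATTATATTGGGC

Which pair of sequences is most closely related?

Sp1–Sp2: 10/33 differ, p = 0.303, d = 0.388.
Sp1–Sp3: 13/33 differ, p = 0.394, d = 0.559.
Sp2–Sp3: 14/33 differ, p = 0.424, d = 0.625.
The smallest distance is between Sp1 and Sp2.

Sp1 and Sp2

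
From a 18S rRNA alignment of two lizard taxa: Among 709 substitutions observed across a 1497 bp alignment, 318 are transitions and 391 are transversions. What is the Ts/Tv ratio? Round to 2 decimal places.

R = 318/391 = 0.813299… ≈ 0.81 (to 2 d.p.).

0.81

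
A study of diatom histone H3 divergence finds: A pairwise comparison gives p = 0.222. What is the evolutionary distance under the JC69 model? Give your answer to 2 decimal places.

d = −(3/4) ln(1 − 4p/3) = −0.75 ln(1 − 0.296) = −0.75 ln(0.704)
  = −0.75 × (-0.350977) = 0.263233 substitutions/site.

0.26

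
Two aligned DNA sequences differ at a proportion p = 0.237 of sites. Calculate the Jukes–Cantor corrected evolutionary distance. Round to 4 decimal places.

0.2848

d = −(3/4) ln(1 − 4p/3) = −0.75 ln(1 − 0.316) = −0.75 ln(0.684)
  = −0.75 × (-0.379797) = 0.284848 substitutions/site.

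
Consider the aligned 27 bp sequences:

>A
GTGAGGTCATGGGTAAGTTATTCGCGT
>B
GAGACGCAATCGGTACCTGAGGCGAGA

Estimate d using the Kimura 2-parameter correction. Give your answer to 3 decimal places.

0.750

Of 27 sites, 1 differences are transitions and 11 are transversions, so P = 1/27 ≈ 0.037037 and Q = 11/27 ≈ 0.407407.
Under the Kimura two-parameter model, d = −½ ln(1 − 2P − Q) − ¼ ln(1 − 2Q).
1 − 2P − Q = 0.518519, giving −½ ln(0.518519) = 0.328389.
1 − 2Q = 0.185186, giving −¼ ln(0.185186) = 0.421599.
d = 0.328389 + 0.421599 = 0.749988.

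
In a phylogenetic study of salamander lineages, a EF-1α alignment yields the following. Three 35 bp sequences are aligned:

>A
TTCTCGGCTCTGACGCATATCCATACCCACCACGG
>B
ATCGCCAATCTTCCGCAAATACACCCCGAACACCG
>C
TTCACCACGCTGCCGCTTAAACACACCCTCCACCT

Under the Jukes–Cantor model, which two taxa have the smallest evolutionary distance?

A–B: 14/35 differ, p = 0.400, d = 0.572.
A–C: 12/35 differ, p = 0.343, d = 0.458.
B–C: 13/35 differ, p = 0.371, d = 0.513.
The smallest distance is between A and C.

A and C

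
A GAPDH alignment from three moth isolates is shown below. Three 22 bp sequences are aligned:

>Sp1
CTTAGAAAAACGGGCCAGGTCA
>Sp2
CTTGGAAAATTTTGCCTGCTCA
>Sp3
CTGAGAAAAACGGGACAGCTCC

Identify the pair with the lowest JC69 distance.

Sp1 and Sp3

Sp1–Sp2: 7/22 differ, p = 0.318, d = 0.414.
Sp1–Sp3: 4/22 differ, p = 0.182, d = 0.208.
Sp2–Sp3: 9/22 differ, p = 0.409, d = 0.591.
The smallest distance is between Sp1 and Sp3.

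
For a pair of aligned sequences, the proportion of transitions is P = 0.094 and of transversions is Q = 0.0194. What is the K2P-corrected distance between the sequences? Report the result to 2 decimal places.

0.13

Under the Kimura two-parameter model, d = −½ ln(1 − 2P − Q) − ¼ ln(1 − 2Q).
1 − 2P − Q = 0.7926, giving −½ ln(0.7926) = 0.116218.
1 − 2Q = 0.9612, giving −¼ ln(0.9612) = 0.009893.
d = 0.116218 + 0.009893 = 0.126111.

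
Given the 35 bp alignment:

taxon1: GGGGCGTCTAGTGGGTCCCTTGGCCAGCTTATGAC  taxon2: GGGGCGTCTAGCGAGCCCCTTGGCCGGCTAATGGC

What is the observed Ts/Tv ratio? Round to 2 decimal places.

Transitions are A↔G and C↔T; transversions are all other mismatches.
Transitions: 5. Transversions: 1.
R = 5/1 = 5.00.

5.00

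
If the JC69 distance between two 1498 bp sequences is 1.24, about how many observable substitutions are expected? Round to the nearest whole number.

Invert JC69: p = (3/4)(1 − e^(−4d/3)) = 0.75 × (1 − e^(-1.653333)) = 0.75 × (1 − 0.191411) = 0.606442.
Expected differing sites = pL ≈ 0.606442 × 1498 = 908.450116 ≈ 908.

908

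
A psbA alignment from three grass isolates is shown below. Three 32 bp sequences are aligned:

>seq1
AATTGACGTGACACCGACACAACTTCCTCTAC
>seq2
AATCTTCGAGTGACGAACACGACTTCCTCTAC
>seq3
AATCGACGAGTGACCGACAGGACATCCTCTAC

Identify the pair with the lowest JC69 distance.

seq1–seq2: 9/32 differ, p = 0.281, d = 0.353.
seq1–seq3: 7/32 differ, p = 0.219, d = 0.259.
seq2–seq3: 6/32 differ, p = 0.188, d = 0.216.
The smallest distance is between seq2 and seq3.

seq2 and seq3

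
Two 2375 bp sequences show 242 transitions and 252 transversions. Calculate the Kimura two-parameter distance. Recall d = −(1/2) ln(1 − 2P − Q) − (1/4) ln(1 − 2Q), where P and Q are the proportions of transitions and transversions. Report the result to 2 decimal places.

0.25

P = 242/2375 ≈ 0.101895 and Q = 252/2375 ≈ 0.106105.
Under the Kimura two-parameter model, d = −½ ln(1 − 2P − Q) − ¼ ln(1 − 2Q).
1 − 2P − Q = 0.690105, giving −½ ln(0.690105) = 0.185456.
1 − 2Q = 0.78779, giving −¼ ln(0.78779) = 0.059631.
d = 0.185456 + 0.059631 = 0.245087.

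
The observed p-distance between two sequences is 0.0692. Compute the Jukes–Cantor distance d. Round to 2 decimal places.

d = −(3/4) ln(1 − 4p/3) = −0.75 ln(1 − 0.092267) = −0.75 ln(0.907733)
  = −0.75 × (-0.096805) = 0.072604 substitutions/site.

0.07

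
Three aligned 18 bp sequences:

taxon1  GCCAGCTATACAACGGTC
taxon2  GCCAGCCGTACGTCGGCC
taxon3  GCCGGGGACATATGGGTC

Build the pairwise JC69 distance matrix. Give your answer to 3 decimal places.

d(taxon1,taxon2) = 0.347, d(taxon1,taxon3) = 0.548, d(taxon2,taxon3) = 0.824

taxon1–taxon2: 5/18 sites differ → p ≈ 0.277778, d = −0.75 ln(1 − 0.370371) = 0.346968 ≈ 0.347.
taxon1–taxon3: 7/18 sites differ → p ≈ 0.388889, d = −0.75 ln(1 − 0.518519) = 0.548166 ≈ 0.548.
taxon2–taxon3: 9/18 sites differ → p = 0.5, d = −0.75 ln(1 − 0.666667) = 0.823960 ≈ 0.824.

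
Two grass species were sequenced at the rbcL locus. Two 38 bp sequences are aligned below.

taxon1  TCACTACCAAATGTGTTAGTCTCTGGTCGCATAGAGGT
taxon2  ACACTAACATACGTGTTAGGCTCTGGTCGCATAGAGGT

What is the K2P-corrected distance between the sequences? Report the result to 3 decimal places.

0.145

Of 38 sites, 1 differences are transitions and 4 are transversions, so P = 1/38 ≈ 0.026316 and Q = 4/38 ≈ 0.105263.
Under the Kimura two-parameter model, d = −½ ln(1 − 2P − Q) − ¼ ln(1 − 2Q).
1 − 2P − Q = 0.842105, giving −½ ln(0.842105) = 0.085925.
1 − 2Q = 0.789474, giving −¼ ln(0.789474) = 0.059097.
d = 0.085925 + 0.059097 = 0.145022.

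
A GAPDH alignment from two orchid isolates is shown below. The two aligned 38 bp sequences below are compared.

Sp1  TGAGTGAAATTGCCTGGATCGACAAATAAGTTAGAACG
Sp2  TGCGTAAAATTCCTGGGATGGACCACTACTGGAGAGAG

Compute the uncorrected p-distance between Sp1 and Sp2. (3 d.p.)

The sequences differ at 14 of 38 positions.
p = 14/38 = 0.368421… ≈ 0.368 (to 3 d.p.).

0.368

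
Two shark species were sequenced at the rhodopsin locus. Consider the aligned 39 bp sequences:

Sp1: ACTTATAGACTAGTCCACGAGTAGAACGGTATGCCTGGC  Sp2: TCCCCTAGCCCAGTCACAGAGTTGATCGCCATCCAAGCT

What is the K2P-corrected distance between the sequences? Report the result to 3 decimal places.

0.720

Of 39 sites, 5 differences are transitions and 13 are transversions, so P = 5/39 ≈ 0.128205 and Q = 13/39 ≈ 0.333333.
Under the Kimura two-parameter model, d = −½ ln(1 − 2P − Q) − ¼ ln(1 − 2Q).
1 − 2P − Q = 0.410257, giving −½ ln(0.410257) = 0.445486.
1 − 2Q = 0.333334, giving −¼ ln(0.333334) = 0.274653.
d = 0.445486 + 0.274653 = 0.720139.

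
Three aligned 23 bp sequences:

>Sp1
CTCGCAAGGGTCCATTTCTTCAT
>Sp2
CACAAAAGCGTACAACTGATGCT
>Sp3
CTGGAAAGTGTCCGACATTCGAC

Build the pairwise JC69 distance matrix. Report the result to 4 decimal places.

Sp1–Sp2: 11/23 sites differ → p ≈ 0.478261, d = −0.75 ln(1 − 0.637681) = 0.761423 ≈ 0.7614.
Sp1–Sp3: 11/23 sites differ → p ≈ 0.478261, d = −0.75 ln(1 − 0.637681) = 0.761423 ≈ 0.7614.
Sp2–Sp3: 12/23 sites differ → p ≈ 0.521739, d = −0.75 ln(1 − 0.695652) = 0.892188 ≈ 0.8922.

d(Sp1,Sp2) = 0.7614, d(Sp1,Sp3) = 0.7614, d(Sp2,Sp3) = 0.8922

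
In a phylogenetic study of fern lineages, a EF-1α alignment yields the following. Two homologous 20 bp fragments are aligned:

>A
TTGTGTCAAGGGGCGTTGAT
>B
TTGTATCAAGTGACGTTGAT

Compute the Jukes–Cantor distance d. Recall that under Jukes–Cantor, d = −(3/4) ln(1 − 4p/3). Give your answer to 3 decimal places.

0.167

The sequences differ at 3 of 20 sites (5, 11, 13), so p = 3/20 = 0.15.
d = −(3/4) ln(1 − 4p/3) = −0.75 ln(1 − 0.2) = −0.75 ln(0.8)
  = −0.75 × (-0.223144) = 0.167358 substitutions/site.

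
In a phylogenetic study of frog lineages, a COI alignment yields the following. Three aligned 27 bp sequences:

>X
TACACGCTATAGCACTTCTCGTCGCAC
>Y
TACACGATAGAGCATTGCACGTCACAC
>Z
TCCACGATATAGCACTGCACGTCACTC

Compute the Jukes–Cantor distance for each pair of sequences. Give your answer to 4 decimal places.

d(X,Y) = 0.2635, d(X,Z) = 0.2635, d(Y,Z) = 0.1650

X–Y: 6/27 sites differ → p ≈ 0.222222, d = −0.75 ln(1 − 0.296296) = 0.263548 ≈ 0.2635.
X–Z: 6/27 sites differ → p ≈ 0.222222, d = −0.75 ln(1 − 0.296296) = 0.263548 ≈ 0.2635.
Y–Z: 4/27 sites differ → p ≈ 0.148148, d = −0.75 ln(1 − 0.197531) = 0.165047 ≈ 0.1650.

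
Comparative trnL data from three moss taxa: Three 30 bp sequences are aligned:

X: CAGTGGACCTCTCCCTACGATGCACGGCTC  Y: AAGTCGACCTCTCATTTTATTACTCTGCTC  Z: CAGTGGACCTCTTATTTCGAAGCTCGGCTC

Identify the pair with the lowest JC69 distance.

X and Z

X–Y: 11/30 differ, p = 0.367, d = 0.503.
X–Z: 6/30 differ, p = 0.200, d = 0.233.
Y–Z: 9/30 differ, p = 0.300, d = 0.383.
The smallest distance is between X and Z.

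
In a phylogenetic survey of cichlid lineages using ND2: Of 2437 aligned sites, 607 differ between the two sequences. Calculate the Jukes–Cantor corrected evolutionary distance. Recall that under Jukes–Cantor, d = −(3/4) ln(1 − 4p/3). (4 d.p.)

0.3027

p = 607/2437 ≈ 0.249077.
d = −(3/4) ln(1 − 4p/3) = −0.75 ln(1 − 0.332103) = −0.75 ln(0.667897)
  = −0.75 × (-0.403621) = 0.302716 substitutions/site.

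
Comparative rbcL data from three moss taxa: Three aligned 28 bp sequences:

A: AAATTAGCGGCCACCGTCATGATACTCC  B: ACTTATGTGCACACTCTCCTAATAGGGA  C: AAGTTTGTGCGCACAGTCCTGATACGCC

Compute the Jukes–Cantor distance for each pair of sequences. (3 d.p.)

d(A,B) = 0.940, d(A,C) = 0.360, d(B,C) = 0.485

A–B: 15/28 sites differ → p ≈ 0.535714, d = −0.75 ln(1 − 0.714285) = 0.939570 ≈ 0.940.
A–C: 8/28 sites differ → p ≈ 0.285714, d = −0.75 ln(1 − 0.380952) = 0.359679 ≈ 0.360.
B–C: 10/28 sites differ → p ≈ 0.357143, d = −0.75 ln(1 − 0.476191) = 0.484971 ≈ 0.485.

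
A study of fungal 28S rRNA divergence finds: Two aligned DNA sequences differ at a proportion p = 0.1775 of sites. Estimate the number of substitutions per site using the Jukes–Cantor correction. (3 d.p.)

0.203

d = −(3/4) ln(1 − 4p/3) = −0.75 ln(1 − 0.236667) = −0.75 ln(0.763333)
  = −0.75 × (-0.270061) = 0.202546 substitutions/site.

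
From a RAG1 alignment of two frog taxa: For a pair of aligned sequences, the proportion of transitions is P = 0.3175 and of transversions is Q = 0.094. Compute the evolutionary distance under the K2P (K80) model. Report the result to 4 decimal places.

0.7049

Under the Kimura two-parameter model, d = −½ ln(1 − 2P − Q) − ¼ ln(1 − 2Q).
1 − 2P − Q = 0.271, giving −½ ln(0.271) = 0.652818.
1 − 2Q = 0.812, giving −¼ ln(0.812) = 0.052064.
d = 0.652818 + 0.052064 = 0.704882.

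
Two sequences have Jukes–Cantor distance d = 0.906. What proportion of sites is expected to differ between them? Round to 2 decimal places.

p = (3/4)(1 − e^(−4d/3)) = 0.75 × (1 − e^(-1.208)) = 0.75 × (1 − 0.298794) = 0.525905.

0.53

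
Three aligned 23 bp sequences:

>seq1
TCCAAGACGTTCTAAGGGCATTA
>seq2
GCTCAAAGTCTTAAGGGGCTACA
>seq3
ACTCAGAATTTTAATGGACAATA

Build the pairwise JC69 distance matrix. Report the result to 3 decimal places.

d(seq1,seq2) = 1.051, d(seq1,seq3) = 0.650, d(seq2,seq3) = 0.467

seq1–seq2: 13/23 sites differ → p ≈ 0.565217, d = −0.75 ln(1 − 0.753623) = 1.050669 ≈ 1.051.
seq1–seq3: 10/23 sites differ → p ≈ 0.434783, d = −0.75 ln(1 − 0.579711) = 0.650110 ≈ 0.650.
seq2–seq3: 8/23 sites differ → p ≈ 0.347826, d = −0.75 ln(1 − 0.463768) = 0.467391 ≈ 0.467.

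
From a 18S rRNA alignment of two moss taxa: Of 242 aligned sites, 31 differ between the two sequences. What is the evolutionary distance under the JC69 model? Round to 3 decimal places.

p = 31/242 ≈ 0.128099.
d = −(3/4) ln(1 − 4p/3) = −0.75 ln(1 − 0.170799) = −0.75 ln(0.829201)
  = −0.75 × (-0.187293) = 0.140470 substitutions/site.

0.140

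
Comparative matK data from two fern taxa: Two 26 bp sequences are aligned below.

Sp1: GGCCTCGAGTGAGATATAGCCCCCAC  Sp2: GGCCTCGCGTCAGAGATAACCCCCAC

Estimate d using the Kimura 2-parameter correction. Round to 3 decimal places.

0.172

Of 26 sites, 1 differences are transitions and 3 are transversions, so P = 1/26 ≈ 0.038462 and Q = 3/26 ≈ 0.115385.
Under the Kimura two-parameter model, d = −½ ln(1 − 2P − Q) − ¼ ln(1 − 2Q).
1 − 2P − Q = 0.807691, giving −½ ln(0.807691) = 0.106788.
1 − 2Q = 0.76923, giving −¼ ln(0.76923) = 0.065591.
d = 0.106788 + 0.065591 = 0.172379.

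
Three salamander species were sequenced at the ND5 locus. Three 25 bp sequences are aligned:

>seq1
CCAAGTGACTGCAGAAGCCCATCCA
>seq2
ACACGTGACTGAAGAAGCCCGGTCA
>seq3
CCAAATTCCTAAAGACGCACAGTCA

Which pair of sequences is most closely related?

seq1–seq2: 6/25 differ, p = 0.240, d = 0.289.
seq1–seq3: 9/25 differ, p = 0.360, d = 0.490.
seq2–seq3: 9/25 differ, p = 0.360, d = 0.490.
The smallest distance is between seq1 and seq2.

seq1 and seq2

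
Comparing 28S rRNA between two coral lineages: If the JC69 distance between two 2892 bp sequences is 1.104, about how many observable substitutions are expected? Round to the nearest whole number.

Invert JC69: p = (3/4)(1 − e^(−4d/3)) = 0.75 × (1 − e^(-1.472)) = 0.75 × (1 − 0.229466) = 0.577901.
Expected differing sites = pL ≈ 0.577901 × 2892 = 1671.289692 ≈ 1671.

1671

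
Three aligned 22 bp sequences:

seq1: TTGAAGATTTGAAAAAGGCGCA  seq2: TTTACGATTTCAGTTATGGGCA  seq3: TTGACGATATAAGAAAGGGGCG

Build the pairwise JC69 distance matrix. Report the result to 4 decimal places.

seq1–seq2: 8/22 sites differ → p ≈ 0.363636, d = −0.75 ln(1 − 0.484848) = 0.497470 ≈ 0.4975.
seq1–seq3: 6/22 sites differ → p ≈ 0.272727, d = −0.75 ln(1 − 0.363636) = 0.338988 ≈ 0.3390.
seq2–seq3: 7/22 sites differ → p ≈ 0.318182, d = −0.75 ln(1 − 0.424243) = 0.414052 ≈ 0.4141.

d(seq1,seq2) = 0.4975, d(seq1,seq3) = 0.3390, d(seq2,seq3) = 0.4141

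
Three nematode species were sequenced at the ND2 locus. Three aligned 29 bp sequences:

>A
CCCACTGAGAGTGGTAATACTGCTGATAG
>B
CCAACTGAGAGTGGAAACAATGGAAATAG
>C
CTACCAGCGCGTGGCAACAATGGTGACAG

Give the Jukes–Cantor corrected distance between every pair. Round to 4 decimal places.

d(A,B) = 0.2913, d(A,C) = 0.5285, d(B,C) = 0.4006

A–B: 7/29 sites differ → p ≈ 0.241379, d = −0.75 ln(1 − 0.321839) = 0.291278 ≈ 0.2913.
A–C: 11/29 sites differ → p ≈ 0.37931, d = −0.75 ln(1 − 0.505747) = 0.528531 ≈ 0.5285.
B–C: 9/29 sites differ → p ≈ 0.310345, d = −0.75 ln(1 − 0.413793) = 0.400562 ≈ 0.4006.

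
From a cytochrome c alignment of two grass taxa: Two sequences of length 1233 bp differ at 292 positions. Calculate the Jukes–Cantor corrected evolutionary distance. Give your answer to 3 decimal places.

0.285

p = 292/1233 ≈ 0.236821.
d = −(3/4) ln(1 − 4p/3) = −0.75 ln(1 − 0.315761) = −0.75 ln(0.684239)
  = −0.75 × (-0.379448) = 0.284586 substitutions/site.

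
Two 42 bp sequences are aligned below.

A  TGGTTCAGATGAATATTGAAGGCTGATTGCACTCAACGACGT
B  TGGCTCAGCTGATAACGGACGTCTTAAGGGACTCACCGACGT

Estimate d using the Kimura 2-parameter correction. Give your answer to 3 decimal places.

Of 42 sites, 2 differences are transitions and 11 are transversions, so P = 2/42 ≈ 0.047619 and Q = 11/42 ≈ 0.261905.
Under the Kimura two-parameter model, d = −½ ln(1 − 2P − Q) − ¼ ln(1 − 2Q).
1 − 2P − Q = 0.642857, giving −½ ln(0.642857) = 0.220916.
1 − 2Q = 0.47619, giving −¼ ln(0.47619) = 0.185485.
d = 0.220916 + 0.185485 = 0.406401.

0.406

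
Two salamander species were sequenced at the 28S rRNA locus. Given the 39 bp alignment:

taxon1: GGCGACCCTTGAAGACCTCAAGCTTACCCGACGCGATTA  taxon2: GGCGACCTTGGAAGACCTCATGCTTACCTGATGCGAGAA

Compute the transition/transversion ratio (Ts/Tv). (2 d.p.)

Transitions are A↔G and C↔T; transversions are all other mismatches.
Transitions: 3. Transversions: 4.
R = 3/4 = 0.75.

0.75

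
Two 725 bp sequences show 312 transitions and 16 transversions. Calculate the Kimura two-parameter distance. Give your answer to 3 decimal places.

P = 312/725 ≈ 0.430345 and Q = 16/725 ≈ 0.022069.
Under the Kimura two-parameter model, d = −½ ln(1 − 2P − Q) − ¼ ln(1 − 2Q).
1 − 2P − Q = 0.117241, giving −½ ln(0.117241) = 1.071762.
1 − 2Q = 0.955862, giving −¼ ln(0.955862) = 0.011285.
d = 1.071762 + 0.011285 = 1.083047.

1.083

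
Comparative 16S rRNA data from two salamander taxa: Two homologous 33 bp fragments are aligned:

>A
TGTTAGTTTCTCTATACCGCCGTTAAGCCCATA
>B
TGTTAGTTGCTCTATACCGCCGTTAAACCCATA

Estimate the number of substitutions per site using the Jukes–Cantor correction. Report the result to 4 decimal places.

The sequences differ at 2 of 33 sites (9, 27), so p = 2/33 ≈ 0.060606.
d = −(3/4) ln(1 − 4p/3) = −0.75 ln(1 − 0.080808) = −0.75 ln(0.919192)
  = −0.75 × (-0.084260) = 0.063195 substitutions/site.

0.0632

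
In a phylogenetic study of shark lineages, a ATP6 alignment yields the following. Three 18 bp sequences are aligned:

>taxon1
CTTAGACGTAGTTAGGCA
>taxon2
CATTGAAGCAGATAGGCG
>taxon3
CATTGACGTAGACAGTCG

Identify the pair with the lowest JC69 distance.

taxon1–taxon2: 6/18 differ, p = 0.333, d = 0.441.
taxon1–taxon3: 6/18 differ, p = 0.333, d = 0.441.
taxon2–taxon3: 4/18 differ, p = 0.222, d = 0.264.
The smallest distance is between taxon2 and taxon3.

taxon2 and taxon3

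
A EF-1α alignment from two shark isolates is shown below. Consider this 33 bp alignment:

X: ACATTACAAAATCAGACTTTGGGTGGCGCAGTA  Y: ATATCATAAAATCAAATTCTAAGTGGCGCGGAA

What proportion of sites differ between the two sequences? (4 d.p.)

0.3030

The sequences differ at 10 of 33 positions (sites 2, 5, 7, 15, 17, 19, 21, 22, 30, 32).
p = 10/33 = 0.303030… ≈ 0.3030 (to 4 d.p.).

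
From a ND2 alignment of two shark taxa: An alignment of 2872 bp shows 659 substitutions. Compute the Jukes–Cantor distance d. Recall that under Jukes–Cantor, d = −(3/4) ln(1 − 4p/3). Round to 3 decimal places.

0.274

p = 659/2872 ≈ 0.229457.
d = −(3/4) ln(1 − 4p/3) = −0.75 ln(1 − 0.305943) = −0.75 ln(0.694057)
  = −0.75 × (-0.365201) = 0.273901 substitutions/site.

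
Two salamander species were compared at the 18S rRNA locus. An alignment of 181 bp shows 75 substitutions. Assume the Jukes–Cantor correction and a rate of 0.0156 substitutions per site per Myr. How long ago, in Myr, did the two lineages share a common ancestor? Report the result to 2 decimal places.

19.33

p = 75/181 ≈ 0.414365.
d = −(3/4) ln(1 − 4p/3) = −0.75 ln(1 − 0.552487) = −0.75 ln(0.447513)
  = −0.75 × (-0.804050) = 0.603038 substitutions/site.
Under a molecular clock d = 2μt, so t = d/(2μ) = 0.603038 / (2 × 0.0156) = 19.33 Myr.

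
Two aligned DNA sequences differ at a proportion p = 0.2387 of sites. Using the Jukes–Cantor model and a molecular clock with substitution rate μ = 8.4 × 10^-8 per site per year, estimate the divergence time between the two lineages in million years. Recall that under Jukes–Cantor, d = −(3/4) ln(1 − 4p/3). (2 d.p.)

1.71

d = −(3/4) ln(1 − 4p/3) = −0.75 ln(1 − 0.318267) = −0.75 ln(0.681733)
  = −0.75 × (-0.383117) = 0.287338 substitutions/site.
Under a molecular clock d = 2μt, so t = d/(2μ) = 0.287338 / (2 × 8.4 × 10^-8) = 1.71 million years.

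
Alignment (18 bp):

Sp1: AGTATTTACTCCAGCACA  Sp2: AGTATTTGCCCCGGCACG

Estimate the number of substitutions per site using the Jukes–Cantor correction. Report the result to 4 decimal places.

The sequences differ at 4 of 18 sites (8, 10, 13, 18), so p = 4/18 ≈ 0.222222.
d = −(3/4) ln(1 − 4p/3) = −0.75 ln(1 − 0.296296) = −0.75 ln(0.703704)
  = −0.75 × (-0.351397) = 0.263548 substitutions/site.

0.2635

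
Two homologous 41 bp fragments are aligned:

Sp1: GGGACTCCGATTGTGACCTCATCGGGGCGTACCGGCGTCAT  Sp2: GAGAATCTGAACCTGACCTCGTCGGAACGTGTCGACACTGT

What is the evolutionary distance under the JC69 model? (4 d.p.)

The sequences differ at 16 of 41 sites, so p = 16/41 ≈ 0.390244.
d = −(3/4) ln(1 − 4p/3) = −0.75 ln(1 − 0.520325) = −0.75 ln(0.479675)
  = −0.75 × (-0.734646) = 0.550985 substitutions/site.

0.5510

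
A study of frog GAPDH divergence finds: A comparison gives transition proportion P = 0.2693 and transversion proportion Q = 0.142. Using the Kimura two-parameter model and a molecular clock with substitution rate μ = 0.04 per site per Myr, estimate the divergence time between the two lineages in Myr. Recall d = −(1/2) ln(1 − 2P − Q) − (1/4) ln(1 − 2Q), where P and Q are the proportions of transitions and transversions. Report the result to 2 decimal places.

8.18

Under the Kimura two-parameter model, d = −½ ln(1 − 2P − Q) − ¼ ln(1 − 2Q).
1 − 2P − Q = 0.3194, giving −½ ln(0.3194) = 0.570656.
1 − 2Q = 0.716, giving −¼ ln(0.716) = 0.083519.
d = 0.570656 + 0.083519 = 0.654175.
Under a molecular clock d = 2μt, so t = d/(2μ) = 0.654175 / (2 × 0.04) = 8.18 Myr.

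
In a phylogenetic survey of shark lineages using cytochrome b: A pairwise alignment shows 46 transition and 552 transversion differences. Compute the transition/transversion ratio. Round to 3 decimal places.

0.083

R = 46/552 = 0.083333… ≈ 0.083 (to 3 d.p.).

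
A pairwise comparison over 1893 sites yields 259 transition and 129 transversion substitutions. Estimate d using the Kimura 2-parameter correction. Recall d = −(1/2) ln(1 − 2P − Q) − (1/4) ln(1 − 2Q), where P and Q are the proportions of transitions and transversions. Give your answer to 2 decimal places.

P = 259/1893 ≈ 0.13682 and Q = 129/1893 ≈ 0.068146.
Under the Kimura two-parameter model, d = −½ ln(1 − 2P − Q) − ¼ ln(1 − 2Q).
1 − 2P − Q = 0.658214, giving −½ ln(0.658214) = 0.209113.
1 − 2Q = 0.863708, giving −¼ ln(0.863708) = 0.036630.
d = 0.209113 + 0.036630 = 0.245743.

0.25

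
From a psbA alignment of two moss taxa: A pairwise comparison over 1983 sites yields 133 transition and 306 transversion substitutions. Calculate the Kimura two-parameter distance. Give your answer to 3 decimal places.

P = 133/1983 ≈ 0.06707 and Q = 306/1983 ≈ 0.154312.
Under the Kimura two-parameter model, d = −½ ln(1 − 2P − Q) − ¼ ln(1 − 2Q).
1 − 2P − Q = 0.711548, giving −½ ln(0.711548) = 0.170156.
1 − 2Q = 0.691376, giving −¼ ln(0.691376) = 0.092268.
d = 0.170156 + 0.092268 = 0.262424.

0.262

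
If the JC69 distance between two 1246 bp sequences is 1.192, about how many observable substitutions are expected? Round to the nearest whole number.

744

Invert JC69: p = (3/4)(1 − e^(−4d/3)) = 0.75 × (1 − e^(-1.589333)) = 0.75 × (1 − 0.204062) = 0.596954.
Expected differing sites = pL ≈ 0.596954 × 1246 = 743.804684 ≈ 744.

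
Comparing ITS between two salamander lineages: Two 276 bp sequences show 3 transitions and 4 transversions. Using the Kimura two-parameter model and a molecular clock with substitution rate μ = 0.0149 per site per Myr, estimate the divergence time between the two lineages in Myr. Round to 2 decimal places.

0.87

P = 3/276 ≈ 0.01087 and Q = 4/276 ≈ 0.014493.
Under the Kimura two-parameter model, d = −½ ln(1 − 2P − Q) − ¼ ln(1 − 2Q).
1 − 2P − Q = 0.963767, giving −½ ln(0.963767) = 0.018453.
1 − 2Q = 0.971014, giving −¼ ln(0.971014) = 0.007354.
d = 0.018453 + 0.007354 = 0.025807.
Under a molecular clock d = 2μt, so t = d/(2μ) = 0.025807 / (2 × 0.0149) = 0.87 Myr.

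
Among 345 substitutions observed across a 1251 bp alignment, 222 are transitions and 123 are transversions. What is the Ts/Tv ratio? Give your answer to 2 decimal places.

1.80

R = 222/123 = 1.804878… ≈ 1.80 (to 2 d.p.).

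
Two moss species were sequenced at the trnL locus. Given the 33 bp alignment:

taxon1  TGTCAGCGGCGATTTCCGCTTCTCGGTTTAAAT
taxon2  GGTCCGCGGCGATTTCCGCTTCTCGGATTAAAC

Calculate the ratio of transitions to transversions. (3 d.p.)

Transitions are A↔G and C↔T; transversions are all other mismatches.
Transitions: 1. Transversions: 3.
R = 1/3 = 0.333333… ≈ 0.333 (to 3 d.p.).

0.333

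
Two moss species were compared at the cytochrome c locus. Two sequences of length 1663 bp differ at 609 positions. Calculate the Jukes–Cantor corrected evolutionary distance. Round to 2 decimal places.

p = 609/1663 ≈ 0.366206.
d = −(3/4) ln(1 − 4p/3) = −0.75 ln(1 − 0.488275) = −0.75 ln(0.511725)
  = −0.75 × (-0.669968) = 0.502476 substitutions/site.

0.50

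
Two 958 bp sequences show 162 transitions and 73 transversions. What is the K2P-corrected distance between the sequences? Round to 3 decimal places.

0.309

P = 162/958 ≈ 0.169102 and Q = 73/958 ≈ 0.0762.
Under the Kimura two-parameter model, d = −½ ln(1 − 2P − Q) − ¼ ln(1 − 2Q).
1 − 2P − Q = 0.585596, giving −½ ln(0.585596) = 0.267563.
1 − 2Q = 0.8476, giving −¼ ln(0.8476) = 0.041337.
d = 0.267563 + 0.041337 = 0.308900.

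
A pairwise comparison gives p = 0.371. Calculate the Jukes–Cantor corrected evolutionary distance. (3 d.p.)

0.512

d = −(3/4) ln(1 − 4p/3) = −0.75 ln(1 − 0.494667) = −0.75 ln(0.505333)
  = −0.75 × (-0.682538) = 0.511904 substitutions/site.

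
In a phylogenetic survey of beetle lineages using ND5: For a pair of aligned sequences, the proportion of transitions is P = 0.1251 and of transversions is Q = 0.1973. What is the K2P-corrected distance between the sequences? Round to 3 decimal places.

0.422

Under the Kimura two-parameter model, d = −½ ln(1 − 2P − Q) − ¼ ln(1 − 2Q).
1 − 2P − Q = 0.5525, giving −½ ln(0.5525) = 0.296651.
1 − 2Q = 0.6054, giving −¼ ln(0.6054) = 0.125466.
d = 0.296651 + 0.125466 = 0.422117.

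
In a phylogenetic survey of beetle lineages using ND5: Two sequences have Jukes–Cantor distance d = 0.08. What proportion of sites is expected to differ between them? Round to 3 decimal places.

p = (3/4)(1 − e^(−4d/3)) = 0.75 × (1 − e^(-0.106667)) = 0.75 × (1 − 0.898825) = 0.075881.

0.076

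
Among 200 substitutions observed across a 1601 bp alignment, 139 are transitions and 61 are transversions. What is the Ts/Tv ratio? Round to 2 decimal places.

R = 139/61 = 2.278688… ≈ 2.28 (to 2 d.p.).

2.28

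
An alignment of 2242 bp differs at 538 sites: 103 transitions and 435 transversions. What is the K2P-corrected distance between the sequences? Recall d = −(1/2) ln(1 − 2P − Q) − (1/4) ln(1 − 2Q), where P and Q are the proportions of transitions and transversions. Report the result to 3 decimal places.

0.291

P = 103/2242 ≈ 0.045941 and Q = 435/2242 ≈ 0.194023.
Under the Kimura two-parameter model, d = −½ ln(1 − 2P − Q) − ¼ ln(1 − 2Q).
1 − 2P − Q = 0.714095, giving −½ ln(0.714095) = 0.168370.
1 − 2Q = 0.611954, giving −¼ ln(0.611954) = 0.122775.
d = 0.168370 + 0.122775 = 0.291145.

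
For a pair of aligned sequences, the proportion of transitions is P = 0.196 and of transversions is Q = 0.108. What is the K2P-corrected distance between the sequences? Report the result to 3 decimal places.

0.407

Under the Kimura two-parameter model, d = −½ ln(1 − 2P − Q) − ¼ ln(1 − 2Q).
1 − 2P − Q = 0.5, giving −½ ln(0.5) = 0.346574.
1 − 2Q = 0.784, giving −¼ ln(0.784) = 0.060837.
d = 0.346574 + 0.060837 = 0.407411.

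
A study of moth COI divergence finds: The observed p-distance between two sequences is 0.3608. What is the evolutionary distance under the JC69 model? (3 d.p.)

0.492

d = −(3/4) ln(1 − 4p/3) = −0.75 ln(1 − 0.481067) = −0.75 ln(0.518933)
  = −0.75 × (-0.655980) = 0.491985 substitutions/site.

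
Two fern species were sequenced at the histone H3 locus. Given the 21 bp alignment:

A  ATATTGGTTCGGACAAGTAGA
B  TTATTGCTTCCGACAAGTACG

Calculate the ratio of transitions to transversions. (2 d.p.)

Transitions are A↔G and C↔T; transversions are all other mismatches.
Transitions: 1. Transversions: 4.
R = 1/4 = 0.25.

0.25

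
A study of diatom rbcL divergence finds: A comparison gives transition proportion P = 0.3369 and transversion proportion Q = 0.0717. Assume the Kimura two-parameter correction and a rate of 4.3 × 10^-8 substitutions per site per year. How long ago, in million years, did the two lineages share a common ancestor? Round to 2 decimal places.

Under the Kimura two-parameter model, d = −½ ln(1 − 2P − Q) − ¼ ln(1 − 2Q).
1 − 2P − Q = 0.2545, giving −½ ln(0.2545) = 0.684227.
1 − 2Q = 0.8566, giving −¼ ln(0.8566) = 0.038696.
d = 0.684227 + 0.038696 = 0.722923.
Under a molecular clock d = 2μt, so t = d/(2μ) = 0.722923 / (2 × 4.3 × 10^-8) = 8.41 million years.

8.41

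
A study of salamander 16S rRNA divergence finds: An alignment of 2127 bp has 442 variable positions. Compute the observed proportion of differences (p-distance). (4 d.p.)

0.2078

p = 442/2127 = 0.207804… ≈ 0.2078 (to 4 d.p.).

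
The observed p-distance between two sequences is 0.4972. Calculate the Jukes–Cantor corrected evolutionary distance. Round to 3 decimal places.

0.816

d = −(3/4) ln(1 − 4p/3) = −0.75 ln(1 − 0.662933) = −0.75 ln(0.337067)
  = −0.75 × (-1.087474) = 0.815606 substitutions/site.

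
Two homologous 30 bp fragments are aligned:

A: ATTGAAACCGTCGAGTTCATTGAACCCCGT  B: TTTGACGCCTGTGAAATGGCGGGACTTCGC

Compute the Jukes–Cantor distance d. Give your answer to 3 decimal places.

The sequences differ at 16 of 30 sites, so p = 16/30 ≈ 0.533333.
d = −(3/4) ln(1 − 4p/3) = −0.75 ln(1 − 0.711111) = −0.75 ln(0.288889)
  = −0.75 × (-1.241713) = 0.931285 substitutions/site.

0.931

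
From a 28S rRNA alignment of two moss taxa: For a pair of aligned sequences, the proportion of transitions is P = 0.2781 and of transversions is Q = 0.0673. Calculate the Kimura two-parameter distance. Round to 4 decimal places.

Under the Kimura two-parameter model, d = −½ ln(1 − 2P − Q) − ¼ ln(1 − 2Q).
1 − 2P − Q = 0.3765, giving −½ ln(0.3765) = 0.488419.
1 − 2Q = 0.8654, giving −¼ ln(0.8654) = 0.036141.
d = 0.488419 + 0.036141 = 0.524560.

0.5246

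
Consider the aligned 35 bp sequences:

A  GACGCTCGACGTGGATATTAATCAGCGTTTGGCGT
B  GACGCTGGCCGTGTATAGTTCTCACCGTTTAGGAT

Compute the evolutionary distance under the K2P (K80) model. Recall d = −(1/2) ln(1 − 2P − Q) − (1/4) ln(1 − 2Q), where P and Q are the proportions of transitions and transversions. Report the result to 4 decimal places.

0.3627

Of 35 sites, 2 differences are transitions and 8 are transversions, so P = 2/35 ≈ 0.057143 and Q = 8/35 ≈ 0.228571.
Under the Kimura two-parameter model, d = −½ ln(1 − 2P − Q) − ¼ ln(1 − 2Q).
1 − 2P − Q = 0.657143, giving −½ ln(0.657143) = 0.209927.
1 − 2Q = 0.542858, giving −¼ ln(0.542858) = 0.152727.
d = 0.209927 + 0.152727 = 0.362654.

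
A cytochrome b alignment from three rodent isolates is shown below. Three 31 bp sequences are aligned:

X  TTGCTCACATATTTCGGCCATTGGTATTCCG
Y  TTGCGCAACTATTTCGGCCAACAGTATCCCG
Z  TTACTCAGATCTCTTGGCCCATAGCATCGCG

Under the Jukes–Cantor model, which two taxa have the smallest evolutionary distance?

X and Y

X–Y: 7/31 differ, p = 0.226, d = 0.269.
X–Z: 11/31 differ, p = 0.355, d = 0.481.
Y–Z: 11/31 differ, p = 0.355, d = 0.481.
The smallest distance is between X and Y.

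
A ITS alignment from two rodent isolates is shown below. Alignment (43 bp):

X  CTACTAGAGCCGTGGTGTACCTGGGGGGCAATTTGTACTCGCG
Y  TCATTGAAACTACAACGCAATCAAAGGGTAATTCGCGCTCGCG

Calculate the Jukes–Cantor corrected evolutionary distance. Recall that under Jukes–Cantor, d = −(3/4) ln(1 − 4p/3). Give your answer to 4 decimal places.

0.9367

The sequences differ at 23 of 43 sites, so p = 23/43 ≈ 0.534884.
d = −(3/4) ln(1 − 4p/3) = −0.75 ln(1 − 0.713179) = −0.75 ln(0.286821)
  = −0.75 × (-1.248897) = 0.936673 substitutions/site.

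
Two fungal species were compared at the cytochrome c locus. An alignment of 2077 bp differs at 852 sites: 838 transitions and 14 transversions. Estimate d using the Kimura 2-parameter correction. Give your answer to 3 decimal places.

P = 838/2077 ≈ 0.403467 and Q = 14/2077 ≈ 0.00674.
Under the Kimura two-parameter model, d = −½ ln(1 − 2P − Q) − ¼ ln(1 − 2Q).
1 − 2P − Q = 0.186326, giving −½ ln(0.186326) = 0.840129.
1 − 2Q = 0.98652, giving −¼ ln(0.98652) = 0.003393.
d = 0.840129 + 0.003393 = 0.843522.

0.844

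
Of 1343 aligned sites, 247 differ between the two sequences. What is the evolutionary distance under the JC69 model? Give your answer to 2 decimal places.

0.21

p = 247/1343 ≈ 0.183917.
d = −(3/4) ln(1 − 4p/3) = −0.75 ln(1 − 0.245223) = −0.75 ln(0.754777)
  = −0.75 × (-0.281333) = 0.211000 substitutions/site.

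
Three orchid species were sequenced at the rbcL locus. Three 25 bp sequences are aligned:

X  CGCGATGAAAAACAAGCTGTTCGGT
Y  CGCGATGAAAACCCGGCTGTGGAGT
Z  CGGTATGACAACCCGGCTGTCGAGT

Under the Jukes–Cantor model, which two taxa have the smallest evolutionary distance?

Y and Z

X–Y: 6/25 differ, p = 0.240, d = 0.289.
X–Z: 9/25 differ, p = 0.360, d = 0.490.
Y–Z: 4/25 differ, p = 0.160, d = 0.180.
The smallest distance is between Y and Z.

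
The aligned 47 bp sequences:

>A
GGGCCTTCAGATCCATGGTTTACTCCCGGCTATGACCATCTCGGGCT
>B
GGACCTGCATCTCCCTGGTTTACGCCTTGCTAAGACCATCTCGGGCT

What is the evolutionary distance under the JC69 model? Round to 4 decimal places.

The sequences differ at 9 of 47 sites (3, 7, 10, 11, 15, 24, 27, 28, 33), so p = 9/47 ≈ 0.191489.
d = −(3/4) ln(1 − 4p/3) = −0.75 ln(1 − 0.255319) = −0.75 ln(0.744681)
  = −0.75 × (-0.294799) = 0.221099 substitutions/site.

0.2211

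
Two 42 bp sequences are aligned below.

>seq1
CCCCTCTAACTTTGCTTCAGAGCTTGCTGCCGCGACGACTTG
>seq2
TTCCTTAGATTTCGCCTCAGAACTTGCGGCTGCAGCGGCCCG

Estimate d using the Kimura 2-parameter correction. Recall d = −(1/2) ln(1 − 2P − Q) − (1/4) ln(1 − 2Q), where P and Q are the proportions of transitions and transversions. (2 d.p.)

0.65

Of 42 sites, 14 differences are transitions and 2 are transversions, so P = 14/42 ≈ 0.333333 and Q = 2/42 ≈ 0.047619.
Under the Kimura two-parameter model, d = −½ ln(1 − 2P − Q) − ¼ ln(1 − 2Q).
1 − 2P − Q = 0.285715, giving −½ ln(0.285715) = 0.626380.
1 − 2Q = 0.904762, giving −¼ ln(0.904762) = 0.025021.
d = 0.626380 + 0.025021 = 0.651401.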